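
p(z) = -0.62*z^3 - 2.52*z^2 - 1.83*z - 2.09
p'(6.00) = -99.03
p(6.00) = -237.71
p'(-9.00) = -107.13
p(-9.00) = 262.24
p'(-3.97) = -11.14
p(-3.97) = 4.25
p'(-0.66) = 0.69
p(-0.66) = -1.80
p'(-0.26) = -0.65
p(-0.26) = -1.77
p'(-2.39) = -0.41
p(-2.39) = -3.65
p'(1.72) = -16.00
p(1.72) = -15.85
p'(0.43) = -4.34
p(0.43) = -3.39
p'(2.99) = -33.53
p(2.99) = -46.66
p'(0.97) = -8.47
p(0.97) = -6.80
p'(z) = -1.86*z^2 - 5.04*z - 1.83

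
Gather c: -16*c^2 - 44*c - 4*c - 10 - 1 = -16*c^2 - 48*c - 11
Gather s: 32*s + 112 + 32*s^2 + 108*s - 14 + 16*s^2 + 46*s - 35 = 48*s^2 + 186*s + 63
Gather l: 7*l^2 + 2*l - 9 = 7*l^2 + 2*l - 9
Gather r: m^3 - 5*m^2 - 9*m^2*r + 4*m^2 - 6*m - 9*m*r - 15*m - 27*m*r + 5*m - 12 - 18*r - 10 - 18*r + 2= m^3 - m^2 - 16*m + r*(-9*m^2 - 36*m - 36) - 20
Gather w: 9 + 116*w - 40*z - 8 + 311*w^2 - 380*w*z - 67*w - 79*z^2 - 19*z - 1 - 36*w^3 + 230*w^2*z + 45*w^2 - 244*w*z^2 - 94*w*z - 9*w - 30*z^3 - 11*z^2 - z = -36*w^3 + w^2*(230*z + 356) + w*(-244*z^2 - 474*z + 40) - 30*z^3 - 90*z^2 - 60*z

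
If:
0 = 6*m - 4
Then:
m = 2/3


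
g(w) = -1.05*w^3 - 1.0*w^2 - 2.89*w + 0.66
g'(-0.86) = -3.50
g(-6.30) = 241.73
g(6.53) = -353.22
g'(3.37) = -45.40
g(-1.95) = 10.28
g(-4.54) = 91.42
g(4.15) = -103.60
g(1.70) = -12.30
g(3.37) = -60.62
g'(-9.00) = -240.04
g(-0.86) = 3.07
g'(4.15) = -65.44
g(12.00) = -1992.42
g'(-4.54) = -58.74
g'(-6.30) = -115.31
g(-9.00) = 711.12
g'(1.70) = -15.39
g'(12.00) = -480.49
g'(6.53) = -150.27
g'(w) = -3.15*w^2 - 2.0*w - 2.89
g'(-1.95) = -10.97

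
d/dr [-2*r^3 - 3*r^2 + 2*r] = -6*r^2 - 6*r + 2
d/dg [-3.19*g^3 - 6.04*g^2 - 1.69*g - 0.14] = -9.57*g^2 - 12.08*g - 1.69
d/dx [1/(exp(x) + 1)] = -1/(4*cosh(x/2)^2)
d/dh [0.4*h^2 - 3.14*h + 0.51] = 0.8*h - 3.14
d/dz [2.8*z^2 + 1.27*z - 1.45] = 5.6*z + 1.27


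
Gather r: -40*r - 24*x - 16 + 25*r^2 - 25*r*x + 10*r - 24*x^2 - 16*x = 25*r^2 + r*(-25*x - 30) - 24*x^2 - 40*x - 16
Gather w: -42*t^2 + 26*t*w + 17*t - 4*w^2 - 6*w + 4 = -42*t^2 + 17*t - 4*w^2 + w*(26*t - 6) + 4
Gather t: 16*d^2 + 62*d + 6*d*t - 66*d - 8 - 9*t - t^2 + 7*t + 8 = 16*d^2 - 4*d - t^2 + t*(6*d - 2)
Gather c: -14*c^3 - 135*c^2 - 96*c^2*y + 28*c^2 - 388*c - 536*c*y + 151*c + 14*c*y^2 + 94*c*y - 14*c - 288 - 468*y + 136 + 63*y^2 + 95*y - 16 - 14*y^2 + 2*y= -14*c^3 + c^2*(-96*y - 107) + c*(14*y^2 - 442*y - 251) + 49*y^2 - 371*y - 168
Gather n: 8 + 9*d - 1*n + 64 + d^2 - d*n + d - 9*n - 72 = d^2 + 10*d + n*(-d - 10)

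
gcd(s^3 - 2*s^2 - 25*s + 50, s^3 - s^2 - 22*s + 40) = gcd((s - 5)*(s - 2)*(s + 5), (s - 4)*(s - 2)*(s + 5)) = s^2 + 3*s - 10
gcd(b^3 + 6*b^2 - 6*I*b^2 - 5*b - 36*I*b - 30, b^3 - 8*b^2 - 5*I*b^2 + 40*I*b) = b - 5*I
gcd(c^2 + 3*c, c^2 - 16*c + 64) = 1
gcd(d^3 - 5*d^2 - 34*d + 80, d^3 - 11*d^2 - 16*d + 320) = d^2 - 3*d - 40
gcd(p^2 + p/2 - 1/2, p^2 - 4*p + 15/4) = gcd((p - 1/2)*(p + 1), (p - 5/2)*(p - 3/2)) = 1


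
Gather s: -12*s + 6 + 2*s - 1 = 5 - 10*s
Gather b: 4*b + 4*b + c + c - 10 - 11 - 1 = 8*b + 2*c - 22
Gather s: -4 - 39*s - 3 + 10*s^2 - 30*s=10*s^2 - 69*s - 7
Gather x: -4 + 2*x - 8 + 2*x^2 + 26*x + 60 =2*x^2 + 28*x + 48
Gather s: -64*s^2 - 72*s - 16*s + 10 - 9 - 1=-64*s^2 - 88*s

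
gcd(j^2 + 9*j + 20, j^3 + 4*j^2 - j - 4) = j + 4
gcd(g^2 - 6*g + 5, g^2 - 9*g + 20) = g - 5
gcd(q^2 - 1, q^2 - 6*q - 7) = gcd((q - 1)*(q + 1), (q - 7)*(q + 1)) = q + 1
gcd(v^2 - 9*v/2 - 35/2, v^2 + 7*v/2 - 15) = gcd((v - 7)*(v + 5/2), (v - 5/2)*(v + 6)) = 1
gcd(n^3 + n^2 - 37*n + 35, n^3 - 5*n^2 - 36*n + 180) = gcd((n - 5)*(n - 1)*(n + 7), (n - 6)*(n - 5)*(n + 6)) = n - 5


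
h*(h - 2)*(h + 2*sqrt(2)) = h^3 - 2*h^2 + 2*sqrt(2)*h^2 - 4*sqrt(2)*h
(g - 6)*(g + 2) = g^2 - 4*g - 12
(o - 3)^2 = o^2 - 6*o + 9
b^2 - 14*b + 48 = (b - 8)*(b - 6)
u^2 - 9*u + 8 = (u - 8)*(u - 1)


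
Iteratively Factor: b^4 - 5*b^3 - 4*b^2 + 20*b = (b)*(b^3 - 5*b^2 - 4*b + 20) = b*(b - 2)*(b^2 - 3*b - 10) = b*(b - 2)*(b + 2)*(b - 5)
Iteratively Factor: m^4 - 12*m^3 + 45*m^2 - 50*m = (m - 2)*(m^3 - 10*m^2 + 25*m) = m*(m - 2)*(m^2 - 10*m + 25) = m*(m - 5)*(m - 2)*(m - 5)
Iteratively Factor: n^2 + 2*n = (n + 2)*(n)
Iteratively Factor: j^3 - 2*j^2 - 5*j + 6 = (j - 3)*(j^2 + j - 2) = (j - 3)*(j - 1)*(j + 2)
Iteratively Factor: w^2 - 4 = (w + 2)*(w - 2)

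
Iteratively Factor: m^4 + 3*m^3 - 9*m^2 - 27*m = (m)*(m^3 + 3*m^2 - 9*m - 27) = m*(m + 3)*(m^2 - 9) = m*(m - 3)*(m + 3)*(m + 3)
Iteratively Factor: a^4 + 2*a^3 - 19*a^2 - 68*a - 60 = (a + 3)*(a^3 - a^2 - 16*a - 20) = (a + 2)*(a + 3)*(a^2 - 3*a - 10) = (a + 2)^2*(a + 3)*(a - 5)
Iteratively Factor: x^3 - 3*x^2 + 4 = (x - 2)*(x^2 - x - 2) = (x - 2)*(x + 1)*(x - 2)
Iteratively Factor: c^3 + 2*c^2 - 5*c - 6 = (c - 2)*(c^2 + 4*c + 3) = (c - 2)*(c + 3)*(c + 1)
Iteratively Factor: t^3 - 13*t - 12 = (t - 4)*(t^2 + 4*t + 3) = (t - 4)*(t + 1)*(t + 3)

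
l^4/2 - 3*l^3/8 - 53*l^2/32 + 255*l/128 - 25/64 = (l/2 + 1)*(l - 5/4)^2*(l - 1/4)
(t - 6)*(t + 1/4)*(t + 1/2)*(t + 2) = t^4 - 13*t^3/4 - 119*t^2/8 - 19*t/2 - 3/2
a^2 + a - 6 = (a - 2)*(a + 3)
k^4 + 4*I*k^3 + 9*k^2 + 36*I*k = k*(k - 3*I)*(k + 3*I)*(k + 4*I)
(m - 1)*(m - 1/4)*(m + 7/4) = m^3 + m^2/2 - 31*m/16 + 7/16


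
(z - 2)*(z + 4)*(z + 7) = z^3 + 9*z^2 + 6*z - 56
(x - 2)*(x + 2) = x^2 - 4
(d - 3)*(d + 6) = d^2 + 3*d - 18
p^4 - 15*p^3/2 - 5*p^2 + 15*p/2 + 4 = (p - 8)*(p - 1)*(p + 1/2)*(p + 1)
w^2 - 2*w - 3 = (w - 3)*(w + 1)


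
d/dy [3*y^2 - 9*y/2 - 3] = 6*y - 9/2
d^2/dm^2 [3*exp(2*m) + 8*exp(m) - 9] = (12*exp(m) + 8)*exp(m)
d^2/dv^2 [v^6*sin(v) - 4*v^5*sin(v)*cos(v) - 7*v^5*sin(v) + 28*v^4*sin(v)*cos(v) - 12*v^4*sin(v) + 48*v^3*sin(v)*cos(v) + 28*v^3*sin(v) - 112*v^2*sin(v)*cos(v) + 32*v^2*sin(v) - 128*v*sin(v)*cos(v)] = -v^6*sin(v) + 7*v^5*sin(v) + 8*v^5*sin(2*v) + 12*v^5*cos(v) + 42*v^4*sin(v) - 56*v^4*sin(2*v) - 70*v^4*cos(v) - 40*v^4*cos(2*v) - 168*v^3*sin(v) - 136*v^3*sin(2*v) - 96*v^3*cos(v) + 224*v^3*cos(2*v) - 176*v^2*sin(v) + 392*v^2*sin(2*v) + 168*v^2*cos(v) + 288*v^2*cos(2*v) + 168*v*sin(v) + 400*v*sin(2*v) + 128*v*cos(v) - 448*v*cos(2*v) + 64*sin(v) - 112*sin(2*v) - 256*cos(2*v)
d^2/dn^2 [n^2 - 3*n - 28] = 2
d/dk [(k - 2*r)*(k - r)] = 2*k - 3*r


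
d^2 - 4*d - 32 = (d - 8)*(d + 4)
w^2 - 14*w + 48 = (w - 8)*(w - 6)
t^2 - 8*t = t*(t - 8)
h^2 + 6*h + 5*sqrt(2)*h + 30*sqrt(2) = (h + 6)*(h + 5*sqrt(2))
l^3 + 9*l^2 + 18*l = l*(l + 3)*(l + 6)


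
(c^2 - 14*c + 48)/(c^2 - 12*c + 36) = (c - 8)/(c - 6)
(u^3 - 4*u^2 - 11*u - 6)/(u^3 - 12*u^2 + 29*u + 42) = (u + 1)/(u - 7)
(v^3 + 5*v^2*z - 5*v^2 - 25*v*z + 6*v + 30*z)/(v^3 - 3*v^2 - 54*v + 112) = (v^2 + 5*v*z - 3*v - 15*z)/(v^2 - v - 56)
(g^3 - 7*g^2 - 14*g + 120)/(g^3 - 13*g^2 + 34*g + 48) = (g^2 - g - 20)/(g^2 - 7*g - 8)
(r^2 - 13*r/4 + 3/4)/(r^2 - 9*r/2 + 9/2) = (4*r - 1)/(2*(2*r - 3))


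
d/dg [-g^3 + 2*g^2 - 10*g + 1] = -3*g^2 + 4*g - 10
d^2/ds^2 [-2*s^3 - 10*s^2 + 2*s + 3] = -12*s - 20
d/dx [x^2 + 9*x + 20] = 2*x + 9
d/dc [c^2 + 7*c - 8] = 2*c + 7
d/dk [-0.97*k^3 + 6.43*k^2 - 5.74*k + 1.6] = -2.91*k^2 + 12.86*k - 5.74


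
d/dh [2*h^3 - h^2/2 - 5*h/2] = 6*h^2 - h - 5/2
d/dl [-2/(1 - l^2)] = -4*l/(l^2 - 1)^2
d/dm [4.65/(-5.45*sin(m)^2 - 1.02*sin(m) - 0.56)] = (50.685*sin(m) + 4.743)*cos(m)/(5.45*sin(m)^2 + 1.02*sin(m) + 0.56)^2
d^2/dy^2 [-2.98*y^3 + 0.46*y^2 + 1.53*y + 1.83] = 0.92 - 17.88*y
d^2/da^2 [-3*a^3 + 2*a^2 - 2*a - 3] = 4 - 18*a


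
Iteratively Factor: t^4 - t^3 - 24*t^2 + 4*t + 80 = (t - 5)*(t^3 + 4*t^2 - 4*t - 16) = (t - 5)*(t + 2)*(t^2 + 2*t - 8) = (t - 5)*(t + 2)*(t + 4)*(t - 2)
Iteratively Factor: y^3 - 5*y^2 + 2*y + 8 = (y - 4)*(y^2 - y - 2) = (y - 4)*(y + 1)*(y - 2)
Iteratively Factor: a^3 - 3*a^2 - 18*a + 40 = (a - 2)*(a^2 - a - 20) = (a - 2)*(a + 4)*(a - 5)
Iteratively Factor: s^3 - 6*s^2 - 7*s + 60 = (s + 3)*(s^2 - 9*s + 20) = (s - 4)*(s + 3)*(s - 5)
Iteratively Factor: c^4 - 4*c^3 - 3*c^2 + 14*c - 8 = (c - 1)*(c^3 - 3*c^2 - 6*c + 8) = (c - 4)*(c - 1)*(c^2 + c - 2) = (c - 4)*(c - 1)^2*(c + 2)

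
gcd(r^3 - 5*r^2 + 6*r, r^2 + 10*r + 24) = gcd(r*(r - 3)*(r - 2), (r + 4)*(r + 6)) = 1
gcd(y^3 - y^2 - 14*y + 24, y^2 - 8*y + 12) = y - 2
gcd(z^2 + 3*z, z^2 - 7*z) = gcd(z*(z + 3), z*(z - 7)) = z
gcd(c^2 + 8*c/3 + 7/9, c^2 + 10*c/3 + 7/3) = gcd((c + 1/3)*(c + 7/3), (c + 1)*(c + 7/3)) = c + 7/3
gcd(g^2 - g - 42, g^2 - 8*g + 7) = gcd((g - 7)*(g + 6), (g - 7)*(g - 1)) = g - 7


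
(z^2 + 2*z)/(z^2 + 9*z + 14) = z/(z + 7)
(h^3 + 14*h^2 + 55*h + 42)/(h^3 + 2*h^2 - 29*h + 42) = (h^2 + 7*h + 6)/(h^2 - 5*h + 6)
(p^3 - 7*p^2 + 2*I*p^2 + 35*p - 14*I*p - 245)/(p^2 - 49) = (p^2 + 2*I*p + 35)/(p + 7)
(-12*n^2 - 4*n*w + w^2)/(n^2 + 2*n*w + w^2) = (-12*n^2 - 4*n*w + w^2)/(n^2 + 2*n*w + w^2)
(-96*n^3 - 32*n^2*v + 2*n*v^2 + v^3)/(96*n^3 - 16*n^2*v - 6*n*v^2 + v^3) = (4*n + v)/(-4*n + v)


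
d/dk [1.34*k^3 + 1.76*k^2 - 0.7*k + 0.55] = 4.02*k^2 + 3.52*k - 0.7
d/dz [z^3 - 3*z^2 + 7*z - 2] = 3*z^2 - 6*z + 7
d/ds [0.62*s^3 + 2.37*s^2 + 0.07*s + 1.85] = 1.86*s^2 + 4.74*s + 0.07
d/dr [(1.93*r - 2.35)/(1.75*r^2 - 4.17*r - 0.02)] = (-3.3775*r^2 + 8.225*r - 9.8381)/(3.0625*r^4 - 14.595*r^3 + 17.3189*r^2 + 0.1668*r + 0.0004)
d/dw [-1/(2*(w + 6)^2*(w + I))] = (3*w/2 + 3 + I)/((w + 6)^3*(w + I)^2)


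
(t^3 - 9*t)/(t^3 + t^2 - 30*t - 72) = t*(t - 3)/(t^2 - 2*t - 24)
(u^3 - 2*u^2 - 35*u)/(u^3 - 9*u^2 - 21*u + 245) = u/(u - 7)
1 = 1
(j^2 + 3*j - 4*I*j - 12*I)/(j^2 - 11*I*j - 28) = (j + 3)/(j - 7*I)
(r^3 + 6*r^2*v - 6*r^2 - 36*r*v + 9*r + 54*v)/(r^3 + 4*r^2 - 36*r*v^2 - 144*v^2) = (r^2 - 6*r + 9)/(r^2 - 6*r*v + 4*r - 24*v)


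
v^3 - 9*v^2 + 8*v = v*(v - 8)*(v - 1)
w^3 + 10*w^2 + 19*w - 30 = (w - 1)*(w + 5)*(w + 6)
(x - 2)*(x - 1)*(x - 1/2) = x^3 - 7*x^2/2 + 7*x/2 - 1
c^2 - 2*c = c*(c - 2)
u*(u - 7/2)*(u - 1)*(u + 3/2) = u^4 - 3*u^3 - 13*u^2/4 + 21*u/4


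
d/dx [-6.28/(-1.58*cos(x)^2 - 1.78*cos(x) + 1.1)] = (19.8448*cos(x) + 11.1784)*sin(x)/(1.58*cos(x)^2 + 1.78*cos(x) - 1.1)^2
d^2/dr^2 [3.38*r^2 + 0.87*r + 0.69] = 6.76000000000000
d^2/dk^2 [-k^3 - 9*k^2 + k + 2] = -6*k - 18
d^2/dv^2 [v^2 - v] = 2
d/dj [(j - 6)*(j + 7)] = 2*j + 1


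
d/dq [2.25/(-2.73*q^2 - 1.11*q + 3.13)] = (12.285*q + 2.4975)/(2.73*q^2 + 1.11*q - 3.13)^2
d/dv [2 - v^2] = -2*v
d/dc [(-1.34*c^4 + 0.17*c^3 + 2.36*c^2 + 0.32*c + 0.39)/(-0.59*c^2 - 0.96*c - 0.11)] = (1.5812*c^5 + 3.7589*c^4 + 0.2632*c^3 - 2.1329*c^2 - 0.0590000000000001*c + 0.3392)/(0.3481*c^4 + 1.1328*c^3 + 1.0514*c^2 + 0.2112*c + 0.0121)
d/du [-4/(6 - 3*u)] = -4/(3*(u - 2)^2)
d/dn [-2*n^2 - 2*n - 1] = -4*n - 2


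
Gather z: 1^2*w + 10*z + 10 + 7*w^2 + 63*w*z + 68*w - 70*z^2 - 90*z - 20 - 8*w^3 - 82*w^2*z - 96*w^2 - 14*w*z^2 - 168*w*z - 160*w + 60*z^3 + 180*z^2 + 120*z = -8*w^3 - 89*w^2 - 91*w + 60*z^3 + z^2*(110 - 14*w) + z*(-82*w^2 - 105*w + 40) - 10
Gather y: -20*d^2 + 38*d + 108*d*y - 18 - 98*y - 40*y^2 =-20*d^2 + 38*d - 40*y^2 + y*(108*d - 98) - 18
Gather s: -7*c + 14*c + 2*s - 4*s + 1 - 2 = 7*c - 2*s - 1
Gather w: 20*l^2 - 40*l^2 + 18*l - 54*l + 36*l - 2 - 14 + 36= 20 - 20*l^2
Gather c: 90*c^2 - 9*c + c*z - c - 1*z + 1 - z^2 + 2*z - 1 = 90*c^2 + c*(z - 10) - z^2 + z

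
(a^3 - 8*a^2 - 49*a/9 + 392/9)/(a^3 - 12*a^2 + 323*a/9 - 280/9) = (3*a + 7)/(3*a - 5)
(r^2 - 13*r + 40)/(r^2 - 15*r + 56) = (r - 5)/(r - 7)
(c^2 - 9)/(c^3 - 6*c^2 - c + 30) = (c + 3)/(c^2 - 3*c - 10)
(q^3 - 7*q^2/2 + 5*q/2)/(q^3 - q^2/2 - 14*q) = (-2*q^2 + 7*q - 5)/(-2*q^2 + q + 28)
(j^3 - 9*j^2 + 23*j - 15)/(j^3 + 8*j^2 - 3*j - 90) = (j^2 - 6*j + 5)/(j^2 + 11*j + 30)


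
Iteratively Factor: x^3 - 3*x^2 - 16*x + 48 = (x - 4)*(x^2 + x - 12) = (x - 4)*(x + 4)*(x - 3)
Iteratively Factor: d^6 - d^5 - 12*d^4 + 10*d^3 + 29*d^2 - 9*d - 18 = (d + 1)*(d^5 - 2*d^4 - 10*d^3 + 20*d^2 + 9*d - 18) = (d - 1)*(d + 1)*(d^4 - d^3 - 11*d^2 + 9*d + 18) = (d - 1)*(d + 1)^2*(d^3 - 2*d^2 - 9*d + 18) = (d - 3)*(d - 1)*(d + 1)^2*(d^2 + d - 6) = (d - 3)*(d - 2)*(d - 1)*(d + 1)^2*(d + 3)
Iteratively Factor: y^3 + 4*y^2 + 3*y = (y + 1)*(y^2 + 3*y) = (y + 1)*(y + 3)*(y)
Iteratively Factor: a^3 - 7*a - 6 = (a - 3)*(a^2 + 3*a + 2) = (a - 3)*(a + 2)*(a + 1)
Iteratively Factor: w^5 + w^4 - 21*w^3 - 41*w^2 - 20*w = (w + 4)*(w^4 - 3*w^3 - 9*w^2 - 5*w) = (w - 5)*(w + 4)*(w^3 + 2*w^2 + w) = w*(w - 5)*(w + 4)*(w^2 + 2*w + 1) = w*(w - 5)*(w + 1)*(w + 4)*(w + 1)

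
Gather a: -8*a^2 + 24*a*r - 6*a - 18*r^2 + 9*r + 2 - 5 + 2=-8*a^2 + a*(24*r - 6) - 18*r^2 + 9*r - 1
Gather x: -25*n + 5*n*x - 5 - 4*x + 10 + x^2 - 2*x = -25*n + x^2 + x*(5*n - 6) + 5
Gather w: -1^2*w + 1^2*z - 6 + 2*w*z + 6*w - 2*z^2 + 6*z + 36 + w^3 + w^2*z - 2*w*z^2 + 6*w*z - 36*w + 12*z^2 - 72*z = w^3 + w^2*z + w*(-2*z^2 + 8*z - 31) + 10*z^2 - 65*z + 30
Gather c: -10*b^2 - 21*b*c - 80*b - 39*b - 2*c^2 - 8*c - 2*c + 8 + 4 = -10*b^2 - 119*b - 2*c^2 + c*(-21*b - 10) + 12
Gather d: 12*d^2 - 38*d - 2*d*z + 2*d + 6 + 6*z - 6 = 12*d^2 + d*(-2*z - 36) + 6*z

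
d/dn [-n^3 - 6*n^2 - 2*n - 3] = -3*n^2 - 12*n - 2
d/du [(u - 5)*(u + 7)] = 2*u + 2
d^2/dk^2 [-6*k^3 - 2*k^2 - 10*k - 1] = -36*k - 4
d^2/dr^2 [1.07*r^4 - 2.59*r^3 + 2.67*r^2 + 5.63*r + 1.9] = 12.84*r^2 - 15.54*r + 5.34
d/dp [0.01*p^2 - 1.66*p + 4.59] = 0.02*p - 1.66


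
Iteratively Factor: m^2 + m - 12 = (m + 4)*(m - 3)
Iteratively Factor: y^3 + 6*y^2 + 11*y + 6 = (y + 1)*(y^2 + 5*y + 6) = (y + 1)*(y + 3)*(y + 2)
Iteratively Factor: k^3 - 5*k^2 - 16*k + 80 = (k - 5)*(k^2 - 16) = (k - 5)*(k + 4)*(k - 4)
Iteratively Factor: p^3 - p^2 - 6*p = (p - 3)*(p^2 + 2*p) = p*(p - 3)*(p + 2)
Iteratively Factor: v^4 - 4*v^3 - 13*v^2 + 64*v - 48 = (v - 4)*(v^3 - 13*v + 12) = (v - 4)*(v + 4)*(v^2 - 4*v + 3) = (v - 4)*(v - 1)*(v + 4)*(v - 3)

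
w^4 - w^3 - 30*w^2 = w^2*(w - 6)*(w + 5)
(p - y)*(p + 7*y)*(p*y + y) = p^3*y + 6*p^2*y^2 + p^2*y - 7*p*y^3 + 6*p*y^2 - 7*y^3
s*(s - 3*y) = s^2 - 3*s*y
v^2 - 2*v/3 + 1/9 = (v - 1/3)^2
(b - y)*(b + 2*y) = b^2 + b*y - 2*y^2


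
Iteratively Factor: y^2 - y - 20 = (y + 4)*(y - 5)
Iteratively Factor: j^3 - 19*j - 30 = (j - 5)*(j^2 + 5*j + 6) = (j - 5)*(j + 2)*(j + 3)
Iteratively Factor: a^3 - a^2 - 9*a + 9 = (a + 3)*(a^2 - 4*a + 3) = (a - 3)*(a + 3)*(a - 1)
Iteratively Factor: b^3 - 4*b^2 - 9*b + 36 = (b - 4)*(b^2 - 9) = (b - 4)*(b + 3)*(b - 3)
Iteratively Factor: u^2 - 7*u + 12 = (u - 3)*(u - 4)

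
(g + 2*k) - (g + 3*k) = -k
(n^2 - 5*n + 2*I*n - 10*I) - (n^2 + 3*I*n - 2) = -5*n - I*n + 2 - 10*I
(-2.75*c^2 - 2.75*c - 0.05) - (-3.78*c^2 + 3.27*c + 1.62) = 1.03*c^2 - 6.02*c - 1.67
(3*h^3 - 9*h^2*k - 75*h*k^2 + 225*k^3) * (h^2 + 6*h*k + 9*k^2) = 3*h^5 + 9*h^4*k - 102*h^3*k^2 - 306*h^2*k^3 + 675*h*k^4 + 2025*k^5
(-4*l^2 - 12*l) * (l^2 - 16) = -4*l^4 - 12*l^3 + 64*l^2 + 192*l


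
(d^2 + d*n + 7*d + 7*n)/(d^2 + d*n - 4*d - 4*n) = (d + 7)/(d - 4)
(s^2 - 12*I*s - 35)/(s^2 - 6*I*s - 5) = (s - 7*I)/(s - I)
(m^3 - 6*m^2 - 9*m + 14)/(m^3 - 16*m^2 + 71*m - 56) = (m + 2)/(m - 8)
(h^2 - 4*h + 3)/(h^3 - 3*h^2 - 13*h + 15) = (h - 3)/(h^2 - 2*h - 15)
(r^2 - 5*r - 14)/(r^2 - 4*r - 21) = (r + 2)/(r + 3)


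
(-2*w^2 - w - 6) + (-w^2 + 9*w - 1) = -3*w^2 + 8*w - 7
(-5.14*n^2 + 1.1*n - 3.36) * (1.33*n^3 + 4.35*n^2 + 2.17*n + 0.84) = -6.8362*n^5 - 20.896*n^4 - 10.8376*n^3 - 16.5466*n^2 - 6.3672*n - 2.8224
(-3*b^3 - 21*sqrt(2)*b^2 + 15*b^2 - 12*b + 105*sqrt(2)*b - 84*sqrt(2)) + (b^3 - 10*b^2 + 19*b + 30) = -2*b^3 - 21*sqrt(2)*b^2 + 5*b^2 + 7*b + 105*sqrt(2)*b - 84*sqrt(2) + 30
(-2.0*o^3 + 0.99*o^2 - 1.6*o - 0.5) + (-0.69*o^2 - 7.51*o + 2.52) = -2.0*o^3 + 0.3*o^2 - 9.11*o + 2.02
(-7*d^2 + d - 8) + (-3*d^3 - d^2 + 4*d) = -3*d^3 - 8*d^2 + 5*d - 8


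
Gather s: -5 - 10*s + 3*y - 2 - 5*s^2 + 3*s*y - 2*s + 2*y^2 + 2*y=-5*s^2 + s*(3*y - 12) + 2*y^2 + 5*y - 7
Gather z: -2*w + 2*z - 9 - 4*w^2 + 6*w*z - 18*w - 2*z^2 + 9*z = -4*w^2 - 20*w - 2*z^2 + z*(6*w + 11) - 9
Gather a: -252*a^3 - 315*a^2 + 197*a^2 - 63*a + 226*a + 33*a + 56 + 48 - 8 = -252*a^3 - 118*a^2 + 196*a + 96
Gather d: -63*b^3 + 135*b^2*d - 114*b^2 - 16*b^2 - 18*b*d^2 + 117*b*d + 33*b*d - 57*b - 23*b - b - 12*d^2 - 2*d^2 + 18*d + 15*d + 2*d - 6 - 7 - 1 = -63*b^3 - 130*b^2 - 81*b + d^2*(-18*b - 14) + d*(135*b^2 + 150*b + 35) - 14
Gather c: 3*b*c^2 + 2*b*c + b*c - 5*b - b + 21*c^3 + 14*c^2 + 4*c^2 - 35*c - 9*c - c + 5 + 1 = -6*b + 21*c^3 + c^2*(3*b + 18) + c*(3*b - 45) + 6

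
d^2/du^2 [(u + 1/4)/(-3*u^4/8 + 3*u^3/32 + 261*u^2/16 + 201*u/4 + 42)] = 16*((4*u + 1)*(-16*u^3 + 3*u^2 + 348*u + 536)^2 + (64*u^3 - 12*u^2 - 1392*u - 3*(4*u + 1)*(-8*u^2 + u + 58) - 2144)*(-4*u^4 + u^3 + 174*u^2 + 536*u + 448))/(3*(-4*u^4 + u^3 + 174*u^2 + 536*u + 448)^3)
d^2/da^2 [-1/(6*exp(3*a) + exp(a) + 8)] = (-2*(18*exp(2*a) + 1)^2*exp(a) + (54*exp(2*a) + 1)*(6*exp(3*a) + exp(a) + 8))*exp(a)/(6*exp(3*a) + exp(a) + 8)^3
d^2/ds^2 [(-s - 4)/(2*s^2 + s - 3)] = 2*(-(s + 4)*(4*s + 1)^2 + 3*(2*s + 3)*(2*s^2 + s - 3))/(2*s^2 + s - 3)^3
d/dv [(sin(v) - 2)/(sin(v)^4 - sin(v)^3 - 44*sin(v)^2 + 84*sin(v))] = (-3*cos(v) - 2/tan(v) + 42*cos(v)/sin(v)^2)/((sin(v) - 6)^2*(sin(v) + 7)^2)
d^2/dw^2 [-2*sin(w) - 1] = 2*sin(w)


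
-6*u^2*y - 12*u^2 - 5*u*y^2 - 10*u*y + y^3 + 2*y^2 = (-6*u + y)*(u + y)*(y + 2)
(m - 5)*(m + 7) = m^2 + 2*m - 35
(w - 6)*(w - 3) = w^2 - 9*w + 18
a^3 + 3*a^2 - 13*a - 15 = (a - 3)*(a + 1)*(a + 5)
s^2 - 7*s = s*(s - 7)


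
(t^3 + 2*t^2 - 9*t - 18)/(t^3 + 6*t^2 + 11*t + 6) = (t - 3)/(t + 1)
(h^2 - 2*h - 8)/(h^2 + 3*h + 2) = (h - 4)/(h + 1)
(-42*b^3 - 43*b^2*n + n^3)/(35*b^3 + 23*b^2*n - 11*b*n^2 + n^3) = (-6*b - n)/(5*b - n)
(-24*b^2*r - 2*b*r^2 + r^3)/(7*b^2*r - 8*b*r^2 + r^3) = (-24*b^2 - 2*b*r + r^2)/(7*b^2 - 8*b*r + r^2)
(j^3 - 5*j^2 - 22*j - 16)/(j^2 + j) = j - 6 - 16/j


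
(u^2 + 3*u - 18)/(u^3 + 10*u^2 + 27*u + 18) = (u - 3)/(u^2 + 4*u + 3)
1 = 1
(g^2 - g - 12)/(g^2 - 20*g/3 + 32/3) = 3*(g + 3)/(3*g - 8)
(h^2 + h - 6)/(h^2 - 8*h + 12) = (h + 3)/(h - 6)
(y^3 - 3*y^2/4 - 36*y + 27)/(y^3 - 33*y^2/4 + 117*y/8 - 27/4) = 2*(y + 6)/(2*y - 3)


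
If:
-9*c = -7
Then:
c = 7/9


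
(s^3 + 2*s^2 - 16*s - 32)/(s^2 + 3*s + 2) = (s^2 - 16)/(s + 1)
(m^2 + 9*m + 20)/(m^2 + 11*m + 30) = (m + 4)/(m + 6)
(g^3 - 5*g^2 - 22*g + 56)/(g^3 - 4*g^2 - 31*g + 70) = (g + 4)/(g + 5)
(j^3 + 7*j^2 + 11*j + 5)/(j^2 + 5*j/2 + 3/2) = 2*(j^2 + 6*j + 5)/(2*j + 3)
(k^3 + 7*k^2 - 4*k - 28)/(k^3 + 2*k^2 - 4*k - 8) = (k + 7)/(k + 2)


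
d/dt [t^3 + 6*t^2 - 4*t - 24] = 3*t^2 + 12*t - 4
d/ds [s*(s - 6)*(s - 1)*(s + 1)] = 4*s^3 - 18*s^2 - 2*s + 6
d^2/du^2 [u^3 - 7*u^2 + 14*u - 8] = 6*u - 14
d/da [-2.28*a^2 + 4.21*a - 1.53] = 4.21 - 4.56*a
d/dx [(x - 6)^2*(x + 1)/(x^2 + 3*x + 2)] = (x^2 + 4*x - 60)/(x^2 + 4*x + 4)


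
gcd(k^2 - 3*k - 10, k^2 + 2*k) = k + 2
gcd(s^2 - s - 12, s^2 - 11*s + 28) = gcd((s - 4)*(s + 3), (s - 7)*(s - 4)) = s - 4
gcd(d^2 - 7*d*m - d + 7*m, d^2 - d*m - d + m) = d - 1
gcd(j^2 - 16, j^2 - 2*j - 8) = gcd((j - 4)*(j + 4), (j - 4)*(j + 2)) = j - 4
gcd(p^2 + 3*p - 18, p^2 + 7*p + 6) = p + 6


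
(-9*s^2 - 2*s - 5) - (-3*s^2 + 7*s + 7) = -6*s^2 - 9*s - 12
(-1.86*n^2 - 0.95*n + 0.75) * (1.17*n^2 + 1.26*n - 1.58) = -2.1762*n^4 - 3.4551*n^3 + 2.6193*n^2 + 2.446*n - 1.185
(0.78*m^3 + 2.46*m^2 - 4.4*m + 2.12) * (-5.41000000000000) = -4.2198*m^3 - 13.3086*m^2 + 23.804*m - 11.4692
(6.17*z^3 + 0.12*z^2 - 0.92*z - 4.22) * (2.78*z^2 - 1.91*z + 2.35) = 17.1526*z^5 - 11.4511*z^4 + 11.7127*z^3 - 9.6924*z^2 + 5.8982*z - 9.917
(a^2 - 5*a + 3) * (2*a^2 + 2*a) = 2*a^4 - 8*a^3 - 4*a^2 + 6*a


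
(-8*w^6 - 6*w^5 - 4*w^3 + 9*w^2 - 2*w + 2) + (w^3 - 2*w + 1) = -8*w^6 - 6*w^5 - 3*w^3 + 9*w^2 - 4*w + 3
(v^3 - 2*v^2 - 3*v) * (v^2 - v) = v^5 - 3*v^4 - v^3 + 3*v^2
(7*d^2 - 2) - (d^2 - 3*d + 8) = 6*d^2 + 3*d - 10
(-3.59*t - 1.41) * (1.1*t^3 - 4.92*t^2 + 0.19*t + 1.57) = -3.949*t^4 + 16.1118*t^3 + 6.2551*t^2 - 5.9042*t - 2.2137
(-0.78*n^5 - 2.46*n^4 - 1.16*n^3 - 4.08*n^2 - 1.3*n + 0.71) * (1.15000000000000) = -0.897*n^5 - 2.829*n^4 - 1.334*n^3 - 4.692*n^2 - 1.495*n + 0.8165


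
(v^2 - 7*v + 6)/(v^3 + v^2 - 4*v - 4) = (v^2 - 7*v + 6)/(v^3 + v^2 - 4*v - 4)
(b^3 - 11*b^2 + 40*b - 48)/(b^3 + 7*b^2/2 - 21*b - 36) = 2*(b^2 - 7*b + 12)/(2*b^2 + 15*b + 18)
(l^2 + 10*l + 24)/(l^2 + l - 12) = (l + 6)/(l - 3)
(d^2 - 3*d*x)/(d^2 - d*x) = (d - 3*x)/(d - x)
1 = 1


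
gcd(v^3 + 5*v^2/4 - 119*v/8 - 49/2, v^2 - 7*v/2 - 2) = v - 4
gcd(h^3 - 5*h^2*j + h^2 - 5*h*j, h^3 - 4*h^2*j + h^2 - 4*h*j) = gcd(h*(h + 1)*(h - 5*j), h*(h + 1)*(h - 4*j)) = h^2 + h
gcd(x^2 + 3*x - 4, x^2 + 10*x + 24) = x + 4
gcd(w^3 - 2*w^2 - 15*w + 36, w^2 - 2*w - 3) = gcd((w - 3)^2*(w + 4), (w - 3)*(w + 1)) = w - 3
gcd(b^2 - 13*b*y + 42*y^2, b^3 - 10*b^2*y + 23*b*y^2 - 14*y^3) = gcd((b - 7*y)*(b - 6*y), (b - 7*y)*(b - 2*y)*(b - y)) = -b + 7*y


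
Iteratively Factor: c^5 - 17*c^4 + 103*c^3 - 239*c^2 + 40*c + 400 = (c + 1)*(c^4 - 18*c^3 + 121*c^2 - 360*c + 400) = (c - 4)*(c + 1)*(c^3 - 14*c^2 + 65*c - 100) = (c - 5)*(c - 4)*(c + 1)*(c^2 - 9*c + 20) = (c - 5)^2*(c - 4)*(c + 1)*(c - 4)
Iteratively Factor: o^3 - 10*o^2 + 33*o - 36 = (o - 3)*(o^2 - 7*o + 12) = (o - 3)^2*(o - 4)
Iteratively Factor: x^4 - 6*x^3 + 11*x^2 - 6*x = (x)*(x^3 - 6*x^2 + 11*x - 6) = x*(x - 3)*(x^2 - 3*x + 2) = x*(x - 3)*(x - 2)*(x - 1)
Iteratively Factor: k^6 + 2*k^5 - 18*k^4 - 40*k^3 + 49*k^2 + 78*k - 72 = (k - 1)*(k^5 + 3*k^4 - 15*k^3 - 55*k^2 - 6*k + 72) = (k - 1)*(k + 3)*(k^4 - 15*k^2 - 10*k + 24) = (k - 1)*(k + 2)*(k + 3)*(k^3 - 2*k^2 - 11*k + 12) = (k - 1)^2*(k + 2)*(k + 3)*(k^2 - k - 12) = (k - 1)^2*(k + 2)*(k + 3)^2*(k - 4)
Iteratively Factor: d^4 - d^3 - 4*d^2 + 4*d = (d - 1)*(d^3 - 4*d) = d*(d - 1)*(d^2 - 4) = d*(d - 1)*(d + 2)*(d - 2)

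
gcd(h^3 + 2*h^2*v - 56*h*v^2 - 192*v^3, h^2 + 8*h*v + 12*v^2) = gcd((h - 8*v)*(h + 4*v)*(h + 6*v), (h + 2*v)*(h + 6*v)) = h + 6*v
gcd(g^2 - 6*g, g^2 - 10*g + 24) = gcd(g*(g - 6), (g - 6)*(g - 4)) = g - 6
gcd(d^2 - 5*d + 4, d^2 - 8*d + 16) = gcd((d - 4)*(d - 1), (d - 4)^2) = d - 4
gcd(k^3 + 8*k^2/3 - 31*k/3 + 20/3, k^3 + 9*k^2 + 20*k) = k + 5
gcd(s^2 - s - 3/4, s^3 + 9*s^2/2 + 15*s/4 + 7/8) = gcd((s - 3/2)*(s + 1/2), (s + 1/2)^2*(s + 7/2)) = s + 1/2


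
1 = 1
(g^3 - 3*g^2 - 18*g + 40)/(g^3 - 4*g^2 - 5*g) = (g^2 + 2*g - 8)/(g*(g + 1))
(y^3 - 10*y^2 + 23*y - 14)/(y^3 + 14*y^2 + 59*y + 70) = (y^3 - 10*y^2 + 23*y - 14)/(y^3 + 14*y^2 + 59*y + 70)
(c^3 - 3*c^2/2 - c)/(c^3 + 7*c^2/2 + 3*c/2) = (c - 2)/(c + 3)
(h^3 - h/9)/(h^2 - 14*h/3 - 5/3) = h*(3*h - 1)/(3*(h - 5))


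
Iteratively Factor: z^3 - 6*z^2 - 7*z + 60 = (z - 4)*(z^2 - 2*z - 15) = (z - 5)*(z - 4)*(z + 3)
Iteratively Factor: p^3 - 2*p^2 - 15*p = (p)*(p^2 - 2*p - 15) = p*(p - 5)*(p + 3)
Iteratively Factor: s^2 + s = (s)*(s + 1)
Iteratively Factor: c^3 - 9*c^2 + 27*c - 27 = (c - 3)*(c^2 - 6*c + 9) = (c - 3)^2*(c - 3)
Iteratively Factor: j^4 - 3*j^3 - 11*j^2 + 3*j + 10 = (j + 2)*(j^3 - 5*j^2 - j + 5) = (j - 5)*(j + 2)*(j^2 - 1) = (j - 5)*(j - 1)*(j + 2)*(j + 1)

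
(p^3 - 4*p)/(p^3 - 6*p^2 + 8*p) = (p + 2)/(p - 4)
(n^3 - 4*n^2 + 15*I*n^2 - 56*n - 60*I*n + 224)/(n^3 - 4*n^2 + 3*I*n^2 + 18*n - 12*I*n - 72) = (n^2 + 15*I*n - 56)/(n^2 + 3*I*n + 18)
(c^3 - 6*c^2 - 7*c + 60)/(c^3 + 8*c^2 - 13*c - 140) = (c^2 - 2*c - 15)/(c^2 + 12*c + 35)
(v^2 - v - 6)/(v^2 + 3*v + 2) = (v - 3)/(v + 1)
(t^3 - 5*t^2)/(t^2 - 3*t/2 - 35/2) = 2*t^2/(2*t + 7)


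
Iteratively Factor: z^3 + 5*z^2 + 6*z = (z)*(z^2 + 5*z + 6) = z*(z + 3)*(z + 2)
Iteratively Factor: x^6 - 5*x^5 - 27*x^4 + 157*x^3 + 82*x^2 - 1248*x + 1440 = (x - 5)*(x^5 - 27*x^3 + 22*x^2 + 192*x - 288) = (x - 5)*(x - 3)*(x^4 + 3*x^3 - 18*x^2 - 32*x + 96) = (x - 5)*(x - 3)*(x + 4)*(x^3 - x^2 - 14*x + 24) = (x - 5)*(x - 3)^2*(x + 4)*(x^2 + 2*x - 8) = (x - 5)*(x - 3)^2*(x - 2)*(x + 4)*(x + 4)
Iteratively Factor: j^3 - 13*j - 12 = (j + 3)*(j^2 - 3*j - 4) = (j - 4)*(j + 3)*(j + 1)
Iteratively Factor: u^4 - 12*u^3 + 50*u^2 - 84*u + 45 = (u - 5)*(u^3 - 7*u^2 + 15*u - 9) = (u - 5)*(u - 3)*(u^2 - 4*u + 3) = (u - 5)*(u - 3)*(u - 1)*(u - 3)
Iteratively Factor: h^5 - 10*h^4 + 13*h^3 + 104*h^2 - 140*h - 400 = (h + 2)*(h^4 - 12*h^3 + 37*h^2 + 30*h - 200) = (h - 4)*(h + 2)*(h^3 - 8*h^2 + 5*h + 50) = (h - 5)*(h - 4)*(h + 2)*(h^2 - 3*h - 10) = (h - 5)*(h - 4)*(h + 2)^2*(h - 5)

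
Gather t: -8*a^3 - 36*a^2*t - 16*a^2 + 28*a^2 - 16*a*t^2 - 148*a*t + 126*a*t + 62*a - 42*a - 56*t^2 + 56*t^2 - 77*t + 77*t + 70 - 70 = -8*a^3 + 12*a^2 - 16*a*t^2 + 20*a + t*(-36*a^2 - 22*a)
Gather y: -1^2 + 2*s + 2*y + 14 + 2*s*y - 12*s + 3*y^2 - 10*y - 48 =-10*s + 3*y^2 + y*(2*s - 8) - 35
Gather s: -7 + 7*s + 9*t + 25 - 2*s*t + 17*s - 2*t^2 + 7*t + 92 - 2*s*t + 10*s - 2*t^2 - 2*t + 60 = s*(34 - 4*t) - 4*t^2 + 14*t + 170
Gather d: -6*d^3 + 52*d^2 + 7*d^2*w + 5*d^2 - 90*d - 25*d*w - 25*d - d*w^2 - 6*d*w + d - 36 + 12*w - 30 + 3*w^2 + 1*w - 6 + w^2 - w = -6*d^3 + d^2*(7*w + 57) + d*(-w^2 - 31*w - 114) + 4*w^2 + 12*w - 72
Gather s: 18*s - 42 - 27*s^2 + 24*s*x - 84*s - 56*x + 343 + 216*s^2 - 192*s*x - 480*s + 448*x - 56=189*s^2 + s*(-168*x - 546) + 392*x + 245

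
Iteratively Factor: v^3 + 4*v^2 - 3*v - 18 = (v + 3)*(v^2 + v - 6) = (v - 2)*(v + 3)*(v + 3)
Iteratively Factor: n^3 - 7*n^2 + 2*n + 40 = (n + 2)*(n^2 - 9*n + 20) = (n - 4)*(n + 2)*(n - 5)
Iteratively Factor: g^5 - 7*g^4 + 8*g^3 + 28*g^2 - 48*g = (g - 4)*(g^4 - 3*g^3 - 4*g^2 + 12*g) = (g - 4)*(g - 3)*(g^3 - 4*g) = g*(g - 4)*(g - 3)*(g^2 - 4) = g*(g - 4)*(g - 3)*(g + 2)*(g - 2)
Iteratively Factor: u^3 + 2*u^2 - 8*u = (u)*(u^2 + 2*u - 8) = u*(u - 2)*(u + 4)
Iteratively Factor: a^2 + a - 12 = (a + 4)*(a - 3)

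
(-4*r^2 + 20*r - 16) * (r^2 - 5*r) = -4*r^4 + 40*r^3 - 116*r^2 + 80*r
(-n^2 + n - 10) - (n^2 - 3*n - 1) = -2*n^2 + 4*n - 9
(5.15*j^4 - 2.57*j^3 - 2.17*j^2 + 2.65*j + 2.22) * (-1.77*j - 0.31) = -9.1155*j^5 + 2.9524*j^4 + 4.6376*j^3 - 4.0178*j^2 - 4.7509*j - 0.6882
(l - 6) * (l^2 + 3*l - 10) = l^3 - 3*l^2 - 28*l + 60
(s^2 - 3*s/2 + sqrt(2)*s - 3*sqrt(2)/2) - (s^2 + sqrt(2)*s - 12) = -3*s/2 - 3*sqrt(2)/2 + 12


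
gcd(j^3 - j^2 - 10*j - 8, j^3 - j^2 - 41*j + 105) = 1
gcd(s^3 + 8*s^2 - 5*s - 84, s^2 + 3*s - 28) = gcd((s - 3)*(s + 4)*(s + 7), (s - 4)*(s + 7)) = s + 7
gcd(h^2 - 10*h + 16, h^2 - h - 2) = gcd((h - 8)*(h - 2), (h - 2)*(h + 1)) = h - 2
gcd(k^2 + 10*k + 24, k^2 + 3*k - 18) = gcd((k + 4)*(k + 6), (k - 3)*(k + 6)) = k + 6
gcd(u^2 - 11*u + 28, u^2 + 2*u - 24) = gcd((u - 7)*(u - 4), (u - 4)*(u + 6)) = u - 4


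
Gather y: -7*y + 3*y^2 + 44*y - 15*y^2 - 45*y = -12*y^2 - 8*y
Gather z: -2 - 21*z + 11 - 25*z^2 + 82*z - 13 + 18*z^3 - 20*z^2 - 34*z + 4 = 18*z^3 - 45*z^2 + 27*z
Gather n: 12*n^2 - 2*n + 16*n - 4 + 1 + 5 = 12*n^2 + 14*n + 2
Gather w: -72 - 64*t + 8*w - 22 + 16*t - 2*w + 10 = -48*t + 6*w - 84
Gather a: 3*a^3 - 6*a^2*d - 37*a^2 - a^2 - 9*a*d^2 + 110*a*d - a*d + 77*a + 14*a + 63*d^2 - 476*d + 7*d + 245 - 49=3*a^3 + a^2*(-6*d - 38) + a*(-9*d^2 + 109*d + 91) + 63*d^2 - 469*d + 196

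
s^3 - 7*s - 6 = (s - 3)*(s + 1)*(s + 2)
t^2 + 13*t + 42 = (t + 6)*(t + 7)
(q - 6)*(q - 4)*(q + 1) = q^3 - 9*q^2 + 14*q + 24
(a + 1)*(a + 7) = a^2 + 8*a + 7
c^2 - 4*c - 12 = (c - 6)*(c + 2)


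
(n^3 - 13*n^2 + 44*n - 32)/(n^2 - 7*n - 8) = (n^2 - 5*n + 4)/(n + 1)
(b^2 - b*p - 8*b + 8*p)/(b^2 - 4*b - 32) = (b - p)/(b + 4)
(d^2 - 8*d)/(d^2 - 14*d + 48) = d/(d - 6)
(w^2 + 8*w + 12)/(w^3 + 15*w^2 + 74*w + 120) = (w + 2)/(w^2 + 9*w + 20)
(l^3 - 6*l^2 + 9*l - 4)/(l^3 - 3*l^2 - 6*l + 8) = (l - 1)/(l + 2)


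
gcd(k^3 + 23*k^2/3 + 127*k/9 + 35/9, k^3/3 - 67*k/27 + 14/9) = 1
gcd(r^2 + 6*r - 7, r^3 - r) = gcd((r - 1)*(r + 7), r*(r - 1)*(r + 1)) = r - 1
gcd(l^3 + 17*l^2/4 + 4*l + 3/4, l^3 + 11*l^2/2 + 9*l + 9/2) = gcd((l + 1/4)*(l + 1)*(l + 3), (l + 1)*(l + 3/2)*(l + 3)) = l^2 + 4*l + 3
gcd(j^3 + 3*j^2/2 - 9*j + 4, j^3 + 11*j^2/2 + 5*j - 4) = j^2 + 7*j/2 - 2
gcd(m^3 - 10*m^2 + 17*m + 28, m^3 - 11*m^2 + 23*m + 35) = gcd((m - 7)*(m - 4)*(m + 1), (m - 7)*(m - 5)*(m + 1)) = m^2 - 6*m - 7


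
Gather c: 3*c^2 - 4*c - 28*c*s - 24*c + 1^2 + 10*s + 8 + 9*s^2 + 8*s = 3*c^2 + c*(-28*s - 28) + 9*s^2 + 18*s + 9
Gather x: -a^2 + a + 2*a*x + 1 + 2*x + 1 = -a^2 + a + x*(2*a + 2) + 2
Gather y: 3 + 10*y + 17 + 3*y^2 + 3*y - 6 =3*y^2 + 13*y + 14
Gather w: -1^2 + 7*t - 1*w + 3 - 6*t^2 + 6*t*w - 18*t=-6*t^2 - 11*t + w*(6*t - 1) + 2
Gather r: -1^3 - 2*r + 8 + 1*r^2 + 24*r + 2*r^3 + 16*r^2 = 2*r^3 + 17*r^2 + 22*r + 7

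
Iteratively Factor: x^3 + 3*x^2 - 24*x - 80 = (x - 5)*(x^2 + 8*x + 16) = (x - 5)*(x + 4)*(x + 4)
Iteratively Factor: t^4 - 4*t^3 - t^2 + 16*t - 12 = (t - 2)*(t^3 - 2*t^2 - 5*t + 6) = (t - 2)*(t + 2)*(t^2 - 4*t + 3) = (t - 2)*(t - 1)*(t + 2)*(t - 3)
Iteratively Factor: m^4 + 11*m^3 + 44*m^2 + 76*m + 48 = (m + 4)*(m^3 + 7*m^2 + 16*m + 12) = (m + 2)*(m + 4)*(m^2 + 5*m + 6) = (m + 2)*(m + 3)*(m + 4)*(m + 2)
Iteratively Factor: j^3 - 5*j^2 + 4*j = (j - 4)*(j^2 - j) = j*(j - 4)*(j - 1)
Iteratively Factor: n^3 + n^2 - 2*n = (n + 2)*(n^2 - n) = (n - 1)*(n + 2)*(n)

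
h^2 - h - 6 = (h - 3)*(h + 2)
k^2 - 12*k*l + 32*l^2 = (k - 8*l)*(k - 4*l)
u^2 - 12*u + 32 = (u - 8)*(u - 4)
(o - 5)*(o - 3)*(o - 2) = o^3 - 10*o^2 + 31*o - 30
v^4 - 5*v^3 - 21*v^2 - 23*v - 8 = (v - 8)*(v + 1)^3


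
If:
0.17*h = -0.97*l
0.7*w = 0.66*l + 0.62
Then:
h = 5.36007130124777 - 6.05169340463458*w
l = 1.06060606060606*w - 0.939393939393939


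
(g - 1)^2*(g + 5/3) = g^3 - g^2/3 - 7*g/3 + 5/3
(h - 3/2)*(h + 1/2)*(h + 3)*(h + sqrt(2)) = h^4 + sqrt(2)*h^3 + 2*h^3 - 15*h^2/4 + 2*sqrt(2)*h^2 - 15*sqrt(2)*h/4 - 9*h/4 - 9*sqrt(2)/4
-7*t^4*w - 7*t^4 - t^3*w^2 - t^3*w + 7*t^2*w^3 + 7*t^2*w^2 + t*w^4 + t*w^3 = (-t + w)*(t + w)*(7*t + w)*(t*w + t)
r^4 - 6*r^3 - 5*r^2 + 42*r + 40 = (r - 5)*(r - 4)*(r + 1)*(r + 2)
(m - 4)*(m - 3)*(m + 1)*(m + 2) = m^4 - 4*m^3 - 7*m^2 + 22*m + 24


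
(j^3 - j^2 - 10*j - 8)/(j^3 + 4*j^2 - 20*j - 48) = (j + 1)/(j + 6)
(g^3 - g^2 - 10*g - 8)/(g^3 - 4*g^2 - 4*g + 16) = (g + 1)/(g - 2)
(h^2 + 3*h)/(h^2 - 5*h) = (h + 3)/(h - 5)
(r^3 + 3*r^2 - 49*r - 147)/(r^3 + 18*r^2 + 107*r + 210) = (r^2 - 4*r - 21)/(r^2 + 11*r + 30)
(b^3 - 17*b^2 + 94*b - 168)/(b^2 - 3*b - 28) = (b^2 - 10*b + 24)/(b + 4)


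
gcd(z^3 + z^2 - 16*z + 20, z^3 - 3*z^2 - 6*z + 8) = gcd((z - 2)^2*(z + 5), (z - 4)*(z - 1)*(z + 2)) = 1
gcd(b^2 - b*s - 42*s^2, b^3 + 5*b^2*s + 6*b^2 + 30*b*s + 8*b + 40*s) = 1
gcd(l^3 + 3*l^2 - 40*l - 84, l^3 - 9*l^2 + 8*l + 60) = l^2 - 4*l - 12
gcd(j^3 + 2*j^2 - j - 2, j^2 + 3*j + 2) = j^2 + 3*j + 2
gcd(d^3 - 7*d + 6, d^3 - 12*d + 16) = d - 2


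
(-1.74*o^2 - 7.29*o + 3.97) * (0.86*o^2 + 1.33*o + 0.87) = -1.4964*o^4 - 8.5836*o^3 - 7.7953*o^2 - 1.0622*o + 3.4539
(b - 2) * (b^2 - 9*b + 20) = b^3 - 11*b^2 + 38*b - 40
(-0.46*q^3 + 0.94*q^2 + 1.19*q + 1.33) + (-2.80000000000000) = -0.46*q^3 + 0.94*q^2 + 1.19*q - 1.47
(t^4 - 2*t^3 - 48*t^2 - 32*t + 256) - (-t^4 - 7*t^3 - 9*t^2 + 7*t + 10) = 2*t^4 + 5*t^3 - 39*t^2 - 39*t + 246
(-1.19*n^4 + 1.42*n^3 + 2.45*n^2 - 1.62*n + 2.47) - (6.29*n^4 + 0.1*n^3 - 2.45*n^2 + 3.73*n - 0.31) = -7.48*n^4 + 1.32*n^3 + 4.9*n^2 - 5.35*n + 2.78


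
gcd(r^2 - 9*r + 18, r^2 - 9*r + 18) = r^2 - 9*r + 18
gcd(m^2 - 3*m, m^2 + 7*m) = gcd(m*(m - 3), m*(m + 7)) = m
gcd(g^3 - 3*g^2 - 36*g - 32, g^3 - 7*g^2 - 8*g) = g^2 - 7*g - 8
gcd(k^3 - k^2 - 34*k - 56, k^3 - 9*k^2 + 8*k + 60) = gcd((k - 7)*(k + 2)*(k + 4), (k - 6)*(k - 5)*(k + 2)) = k + 2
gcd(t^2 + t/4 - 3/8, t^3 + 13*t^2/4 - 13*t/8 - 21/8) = t + 3/4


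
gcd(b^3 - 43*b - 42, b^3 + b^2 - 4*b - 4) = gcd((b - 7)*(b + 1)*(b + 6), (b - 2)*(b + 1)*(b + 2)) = b + 1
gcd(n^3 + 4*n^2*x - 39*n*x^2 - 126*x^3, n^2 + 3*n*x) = n + 3*x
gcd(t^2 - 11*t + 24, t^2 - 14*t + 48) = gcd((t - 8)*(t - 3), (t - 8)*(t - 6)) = t - 8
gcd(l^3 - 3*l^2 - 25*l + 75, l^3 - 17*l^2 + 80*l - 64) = 1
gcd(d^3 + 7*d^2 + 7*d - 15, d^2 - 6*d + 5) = d - 1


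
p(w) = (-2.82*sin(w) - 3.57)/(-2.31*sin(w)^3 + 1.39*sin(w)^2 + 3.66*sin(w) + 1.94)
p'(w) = (-2.82*sin(w) - 3.57)*(6.93*sin(w)^2*cos(w) - 2.78*sin(w)*cos(w) - 3.66*cos(w))/(-2.31*sin(w)^3 + 1.39*sin(w)^2 + 3.66*sin(w) + 1.94)^2 - 2.82*cos(w)/(-2.31*sin(w)^3 + 1.39*sin(w)^2 + 3.66*sin(w) + 1.94) = (-13.0284*sin(w)^3 - 20.8203*sin(w)^2 + 9.9246*sin(w) + 7.5954)*cos(w)/(5.3361*sin(w)^6 - 6.4218*sin(w)^5 - 14.9771*sin(w)^4 + 1.212*sin(w)^3 + 18.7888*sin(w)^2 + 14.2008*sin(w) + 3.7636)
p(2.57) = -1.29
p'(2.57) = -0.26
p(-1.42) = -0.41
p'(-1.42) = -0.41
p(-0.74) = -2.05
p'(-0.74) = -5.11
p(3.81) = -2.41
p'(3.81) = 4.75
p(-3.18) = -1.77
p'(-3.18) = -1.83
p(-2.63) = -2.91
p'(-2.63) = 1.12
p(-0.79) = -1.80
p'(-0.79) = -4.93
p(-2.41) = -2.10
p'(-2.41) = 5.11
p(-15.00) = -2.22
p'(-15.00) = 5.06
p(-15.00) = -2.22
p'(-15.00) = 5.06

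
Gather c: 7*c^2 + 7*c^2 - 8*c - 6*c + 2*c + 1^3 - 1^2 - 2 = 14*c^2 - 12*c - 2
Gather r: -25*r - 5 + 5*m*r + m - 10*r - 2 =m + r*(5*m - 35) - 7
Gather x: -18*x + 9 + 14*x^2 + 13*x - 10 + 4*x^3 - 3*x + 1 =4*x^3 + 14*x^2 - 8*x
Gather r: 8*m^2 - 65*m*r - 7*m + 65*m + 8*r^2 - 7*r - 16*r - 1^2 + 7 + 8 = 8*m^2 + 58*m + 8*r^2 + r*(-65*m - 23) + 14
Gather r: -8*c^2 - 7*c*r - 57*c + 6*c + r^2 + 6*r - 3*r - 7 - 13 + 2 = -8*c^2 - 51*c + r^2 + r*(3 - 7*c) - 18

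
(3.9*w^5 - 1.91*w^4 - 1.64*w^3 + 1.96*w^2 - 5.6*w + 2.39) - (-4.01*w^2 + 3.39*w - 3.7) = 3.9*w^5 - 1.91*w^4 - 1.64*w^3 + 5.97*w^2 - 8.99*w + 6.09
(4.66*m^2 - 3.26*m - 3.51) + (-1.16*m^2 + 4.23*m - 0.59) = 3.5*m^2 + 0.970000000000001*m - 4.1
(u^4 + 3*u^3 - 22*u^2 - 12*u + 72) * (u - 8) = u^5 - 5*u^4 - 46*u^3 + 164*u^2 + 168*u - 576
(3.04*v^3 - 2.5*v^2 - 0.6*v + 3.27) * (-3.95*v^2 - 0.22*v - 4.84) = -12.008*v^5 + 9.2062*v^4 - 11.7936*v^3 - 0.684500000000001*v^2 + 2.1846*v - 15.8268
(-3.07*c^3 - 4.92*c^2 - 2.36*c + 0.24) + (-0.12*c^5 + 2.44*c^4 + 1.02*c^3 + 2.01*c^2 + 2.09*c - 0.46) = -0.12*c^5 + 2.44*c^4 - 2.05*c^3 - 2.91*c^2 - 0.27*c - 0.22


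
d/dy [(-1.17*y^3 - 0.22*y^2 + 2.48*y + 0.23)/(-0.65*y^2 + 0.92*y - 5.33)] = (0.7605*y^4 - 2.1528*y^3 + 20.1179*y^2 + 2.6442*y - 13.43)/(0.4225*y^4 - 1.196*y^3 + 7.7754*y^2 - 9.8072*y + 28.4089)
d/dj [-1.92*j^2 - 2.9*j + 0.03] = -3.84*j - 2.9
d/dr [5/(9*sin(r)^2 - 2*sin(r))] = 10*(-9/tan(r) + cos(r)/sin(r)^2)/(9*sin(r) - 2)^2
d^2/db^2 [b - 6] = 0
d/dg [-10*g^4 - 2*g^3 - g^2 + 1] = 2*g*(-20*g^2 - 3*g - 1)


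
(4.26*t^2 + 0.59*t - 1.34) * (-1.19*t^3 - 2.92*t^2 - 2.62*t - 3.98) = -5.0694*t^5 - 13.1413*t^4 - 11.2894*t^3 - 14.5878*t^2 + 1.1626*t + 5.3332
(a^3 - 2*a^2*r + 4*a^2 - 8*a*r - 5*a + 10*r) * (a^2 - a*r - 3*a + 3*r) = a^5 - 3*a^4*r + a^4 + 2*a^3*r^2 - 3*a^3*r - 17*a^3 + 2*a^2*r^2 + 51*a^2*r + 15*a^2 - 34*a*r^2 - 45*a*r + 30*r^2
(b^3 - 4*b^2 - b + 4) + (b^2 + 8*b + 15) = b^3 - 3*b^2 + 7*b + 19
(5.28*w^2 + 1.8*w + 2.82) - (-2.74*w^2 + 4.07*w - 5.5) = 8.02*w^2 - 2.27*w + 8.32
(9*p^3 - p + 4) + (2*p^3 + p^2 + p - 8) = 11*p^3 + p^2 - 4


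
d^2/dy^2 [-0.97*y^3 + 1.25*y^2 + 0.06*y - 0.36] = 2.5 - 5.82*y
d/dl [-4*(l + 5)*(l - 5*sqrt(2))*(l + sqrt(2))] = -12*l^2 - 40*l + 32*sqrt(2)*l + 40 + 80*sqrt(2)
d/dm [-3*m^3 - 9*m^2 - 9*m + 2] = -9*m^2 - 18*m - 9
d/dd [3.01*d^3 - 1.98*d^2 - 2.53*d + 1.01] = 9.03*d^2 - 3.96*d - 2.53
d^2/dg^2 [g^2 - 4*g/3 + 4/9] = 2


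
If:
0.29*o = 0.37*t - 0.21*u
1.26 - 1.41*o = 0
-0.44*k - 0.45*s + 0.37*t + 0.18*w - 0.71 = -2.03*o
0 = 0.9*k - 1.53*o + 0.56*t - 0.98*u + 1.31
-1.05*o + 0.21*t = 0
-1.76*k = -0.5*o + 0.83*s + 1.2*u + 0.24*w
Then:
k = 4.51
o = 0.89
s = -10.09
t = 4.47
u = 6.64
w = -29.52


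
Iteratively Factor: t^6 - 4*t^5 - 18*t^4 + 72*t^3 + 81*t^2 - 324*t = (t + 3)*(t^5 - 7*t^4 + 3*t^3 + 63*t^2 - 108*t) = (t - 3)*(t + 3)*(t^4 - 4*t^3 - 9*t^2 + 36*t) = (t - 3)^2*(t + 3)*(t^3 - t^2 - 12*t) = (t - 4)*(t - 3)^2*(t + 3)*(t^2 + 3*t) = t*(t - 4)*(t - 3)^2*(t + 3)*(t + 3)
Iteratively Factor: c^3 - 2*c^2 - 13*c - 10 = (c + 1)*(c^2 - 3*c - 10) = (c - 5)*(c + 1)*(c + 2)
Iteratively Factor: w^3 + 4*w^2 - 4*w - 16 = (w + 2)*(w^2 + 2*w - 8) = (w + 2)*(w + 4)*(w - 2)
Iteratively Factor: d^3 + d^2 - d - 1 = (d + 1)*(d^2 - 1) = (d - 1)*(d + 1)*(d + 1)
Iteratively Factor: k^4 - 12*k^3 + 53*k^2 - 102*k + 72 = (k - 3)*(k^3 - 9*k^2 + 26*k - 24) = (k - 3)*(k - 2)*(k^2 - 7*k + 12) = (k - 4)*(k - 3)*(k - 2)*(k - 3)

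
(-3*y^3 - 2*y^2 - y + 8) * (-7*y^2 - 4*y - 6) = 21*y^5 + 26*y^4 + 33*y^3 - 40*y^2 - 26*y - 48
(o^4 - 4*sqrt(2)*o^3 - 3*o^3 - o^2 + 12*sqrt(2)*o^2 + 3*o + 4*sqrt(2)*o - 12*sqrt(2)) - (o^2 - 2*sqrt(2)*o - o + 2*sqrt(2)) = o^4 - 4*sqrt(2)*o^3 - 3*o^3 - 2*o^2 + 12*sqrt(2)*o^2 + 4*o + 6*sqrt(2)*o - 14*sqrt(2)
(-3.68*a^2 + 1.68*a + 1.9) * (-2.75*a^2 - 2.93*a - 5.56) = 10.12*a^4 + 6.1624*a^3 + 10.3134*a^2 - 14.9078*a - 10.564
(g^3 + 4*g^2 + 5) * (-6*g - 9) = -6*g^4 - 33*g^3 - 36*g^2 - 30*g - 45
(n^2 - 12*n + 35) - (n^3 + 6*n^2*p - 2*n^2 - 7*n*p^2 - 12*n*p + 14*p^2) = -n^3 - 6*n^2*p + 3*n^2 + 7*n*p^2 + 12*n*p - 12*n - 14*p^2 + 35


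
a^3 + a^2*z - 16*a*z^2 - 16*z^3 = (a - 4*z)*(a + z)*(a + 4*z)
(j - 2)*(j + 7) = j^2 + 5*j - 14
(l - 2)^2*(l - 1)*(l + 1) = l^4 - 4*l^3 + 3*l^2 + 4*l - 4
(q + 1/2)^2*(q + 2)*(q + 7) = q^4 + 10*q^3 + 93*q^2/4 + 65*q/4 + 7/2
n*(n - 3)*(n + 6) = n^3 + 3*n^2 - 18*n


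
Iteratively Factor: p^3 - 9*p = (p + 3)*(p^2 - 3*p) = (p - 3)*(p + 3)*(p)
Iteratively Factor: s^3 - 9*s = (s)*(s^2 - 9) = s*(s - 3)*(s + 3)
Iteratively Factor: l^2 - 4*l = (l - 4)*(l)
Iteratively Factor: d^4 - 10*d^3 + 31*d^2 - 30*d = (d)*(d^3 - 10*d^2 + 31*d - 30) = d*(d - 3)*(d^2 - 7*d + 10) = d*(d - 3)*(d - 2)*(d - 5)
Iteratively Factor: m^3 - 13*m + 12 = (m - 3)*(m^2 + 3*m - 4) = (m - 3)*(m + 4)*(m - 1)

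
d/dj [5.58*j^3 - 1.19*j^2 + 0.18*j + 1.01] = 16.74*j^2 - 2.38*j + 0.18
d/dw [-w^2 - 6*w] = -2*w - 6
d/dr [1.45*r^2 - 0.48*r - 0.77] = 2.9*r - 0.48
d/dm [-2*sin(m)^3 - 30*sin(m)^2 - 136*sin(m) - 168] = 2*(-30*sin(m) + 3*cos(m)^2 - 71)*cos(m)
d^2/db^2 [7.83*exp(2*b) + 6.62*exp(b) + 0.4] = (31.32*exp(b) + 6.62)*exp(b)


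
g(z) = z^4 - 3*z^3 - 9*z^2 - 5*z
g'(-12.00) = -7997.00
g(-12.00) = 24684.00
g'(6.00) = 427.00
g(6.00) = 294.00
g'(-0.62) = 1.75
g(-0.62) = 0.50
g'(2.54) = -43.24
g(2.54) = -78.30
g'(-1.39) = -8.11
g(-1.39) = 1.35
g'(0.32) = -11.55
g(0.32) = -2.61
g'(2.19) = -45.57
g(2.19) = -62.62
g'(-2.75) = -106.75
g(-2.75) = 65.27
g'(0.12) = -7.28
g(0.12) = -0.73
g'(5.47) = 281.92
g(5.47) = 107.62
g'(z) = 4*z^3 - 9*z^2 - 18*z - 5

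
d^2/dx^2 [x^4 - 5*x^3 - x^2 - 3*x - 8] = 12*x^2 - 30*x - 2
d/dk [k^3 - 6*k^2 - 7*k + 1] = 3*k^2 - 12*k - 7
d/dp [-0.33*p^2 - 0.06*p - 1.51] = -0.66*p - 0.06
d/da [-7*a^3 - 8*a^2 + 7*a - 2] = -21*a^2 - 16*a + 7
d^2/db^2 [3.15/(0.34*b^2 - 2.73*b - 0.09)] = (0.72828*b^2 - 5.84766*b - 3.15*(0.68*b - 2.73)*(1.36*b - 5.46) - 0.19278)/(-0.34*b^2 + 2.73*b + 0.09)^3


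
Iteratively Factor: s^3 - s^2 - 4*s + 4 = (s - 2)*(s^2 + s - 2) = (s - 2)*(s - 1)*(s + 2)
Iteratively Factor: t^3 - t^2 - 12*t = (t - 4)*(t^2 + 3*t) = (t - 4)*(t + 3)*(t)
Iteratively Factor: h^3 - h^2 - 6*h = (h)*(h^2 - h - 6) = h*(h + 2)*(h - 3)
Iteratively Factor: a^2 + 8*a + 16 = (a + 4)*(a + 4)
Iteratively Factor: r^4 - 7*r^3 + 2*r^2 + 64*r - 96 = (r + 3)*(r^3 - 10*r^2 + 32*r - 32) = (r - 2)*(r + 3)*(r^2 - 8*r + 16) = (r - 4)*(r - 2)*(r + 3)*(r - 4)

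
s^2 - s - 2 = (s - 2)*(s + 1)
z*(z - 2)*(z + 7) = z^3 + 5*z^2 - 14*z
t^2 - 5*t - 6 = (t - 6)*(t + 1)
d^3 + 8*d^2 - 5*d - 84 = (d - 3)*(d + 4)*(d + 7)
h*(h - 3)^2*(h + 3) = h^4 - 3*h^3 - 9*h^2 + 27*h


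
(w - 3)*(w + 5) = w^2 + 2*w - 15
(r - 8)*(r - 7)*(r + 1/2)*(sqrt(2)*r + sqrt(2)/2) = sqrt(2)*r^4 - 14*sqrt(2)*r^3 + 165*sqrt(2)*r^2/4 + 209*sqrt(2)*r/4 + 14*sqrt(2)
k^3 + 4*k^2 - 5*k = k*(k - 1)*(k + 5)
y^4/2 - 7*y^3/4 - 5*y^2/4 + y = y*(y/2 + 1/2)*(y - 4)*(y - 1/2)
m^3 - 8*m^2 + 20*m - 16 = (m - 4)*(m - 2)^2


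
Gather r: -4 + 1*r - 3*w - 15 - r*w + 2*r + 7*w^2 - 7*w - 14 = r*(3 - w) + 7*w^2 - 10*w - 33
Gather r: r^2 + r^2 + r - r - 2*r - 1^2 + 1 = 2*r^2 - 2*r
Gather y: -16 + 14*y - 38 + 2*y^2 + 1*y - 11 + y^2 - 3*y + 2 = 3*y^2 + 12*y - 63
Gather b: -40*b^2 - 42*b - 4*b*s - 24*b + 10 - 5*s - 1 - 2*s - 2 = -40*b^2 + b*(-4*s - 66) - 7*s + 7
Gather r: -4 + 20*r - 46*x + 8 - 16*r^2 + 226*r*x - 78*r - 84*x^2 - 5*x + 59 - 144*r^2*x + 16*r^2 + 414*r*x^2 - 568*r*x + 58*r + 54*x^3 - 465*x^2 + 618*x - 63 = -144*r^2*x + r*(414*x^2 - 342*x) + 54*x^3 - 549*x^2 + 567*x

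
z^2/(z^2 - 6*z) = z/(z - 6)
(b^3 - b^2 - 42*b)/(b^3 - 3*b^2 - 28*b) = (b + 6)/(b + 4)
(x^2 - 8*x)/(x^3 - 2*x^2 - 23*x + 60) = x*(x - 8)/(x^3 - 2*x^2 - 23*x + 60)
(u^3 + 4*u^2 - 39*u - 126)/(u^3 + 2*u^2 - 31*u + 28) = (u^2 - 3*u - 18)/(u^2 - 5*u + 4)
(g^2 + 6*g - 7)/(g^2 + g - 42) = (g - 1)/(g - 6)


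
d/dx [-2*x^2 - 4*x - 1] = -4*x - 4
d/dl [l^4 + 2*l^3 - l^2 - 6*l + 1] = 4*l^3 + 6*l^2 - 2*l - 6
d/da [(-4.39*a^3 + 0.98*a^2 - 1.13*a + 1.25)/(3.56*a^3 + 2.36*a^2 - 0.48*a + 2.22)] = (-13.8492*a^4 + 12.26*a^3 - 40.391*a^2 - 1.5488*a - 1.9086)/(12.6736*a^6 + 16.8032*a^5 + 2.152*a^4 + 13.5408*a^3 + 10.7088*a^2 - 2.1312*a + 4.9284)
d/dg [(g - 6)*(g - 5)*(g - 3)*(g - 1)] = 4*g^3 - 45*g^2 + 154*g - 153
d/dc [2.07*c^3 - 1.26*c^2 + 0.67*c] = 6.21*c^2 - 2.52*c + 0.67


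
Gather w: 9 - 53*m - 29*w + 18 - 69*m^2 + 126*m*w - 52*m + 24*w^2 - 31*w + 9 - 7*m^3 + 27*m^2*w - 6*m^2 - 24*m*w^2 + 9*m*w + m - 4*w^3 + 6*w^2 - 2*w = -7*m^3 - 75*m^2 - 104*m - 4*w^3 + w^2*(30 - 24*m) + w*(27*m^2 + 135*m - 62) + 36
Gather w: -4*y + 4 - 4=-4*y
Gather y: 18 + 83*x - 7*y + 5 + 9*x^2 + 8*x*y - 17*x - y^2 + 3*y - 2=9*x^2 + 66*x - y^2 + y*(8*x - 4) + 21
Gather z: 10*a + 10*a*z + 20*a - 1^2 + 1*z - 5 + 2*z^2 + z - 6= 30*a + 2*z^2 + z*(10*a + 2) - 12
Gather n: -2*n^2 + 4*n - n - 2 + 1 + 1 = -2*n^2 + 3*n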